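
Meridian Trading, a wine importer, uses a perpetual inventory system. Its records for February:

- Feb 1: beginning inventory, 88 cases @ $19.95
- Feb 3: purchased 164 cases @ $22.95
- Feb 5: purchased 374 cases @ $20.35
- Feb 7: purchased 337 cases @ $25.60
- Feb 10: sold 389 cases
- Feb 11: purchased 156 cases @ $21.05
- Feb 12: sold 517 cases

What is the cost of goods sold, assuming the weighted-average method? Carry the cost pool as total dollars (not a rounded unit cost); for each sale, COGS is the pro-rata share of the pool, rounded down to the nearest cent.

COGS = $20,299.14

After Feb 1: 88 on hand, pool $1,755.60 (≈ $19.9500 each)
After Feb 3: 252 on hand, pool $5,519.40 (≈ $21.9024 each)
After Feb 5: 626 on hand, pool $13,130.30 (≈ $20.9749 each)
After Feb 7: 963 on hand, pool $21,757.50 (≈ $22.5935 each)
Feb 10, sell 389: 389/963 × $21,757.50 → $8,788.85
After Feb 11: 730 on hand, pool $16,252.45 (≈ $22.2636 each)
Feb 12, sell 517: 517/730 × $16,252.45 → $11,510.29
Total COGS = $8,788.85 + $11,510.29 = $20,299.14
Ending inventory (cost pool remaining) = $4,742.16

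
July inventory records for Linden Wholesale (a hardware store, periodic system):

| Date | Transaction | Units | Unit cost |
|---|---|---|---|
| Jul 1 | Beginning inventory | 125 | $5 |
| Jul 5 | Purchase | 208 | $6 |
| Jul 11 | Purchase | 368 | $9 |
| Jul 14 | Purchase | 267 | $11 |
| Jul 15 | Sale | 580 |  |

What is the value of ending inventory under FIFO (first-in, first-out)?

Ending inventory = $4,026

Jul 15, 580 sold [FIFO — oldest first]: 125 @ $5 + 208 @ $6 + 247 @ $9 = $4,096
Ending inventory: 121 @ $9 + 267 @ $11 = $4,026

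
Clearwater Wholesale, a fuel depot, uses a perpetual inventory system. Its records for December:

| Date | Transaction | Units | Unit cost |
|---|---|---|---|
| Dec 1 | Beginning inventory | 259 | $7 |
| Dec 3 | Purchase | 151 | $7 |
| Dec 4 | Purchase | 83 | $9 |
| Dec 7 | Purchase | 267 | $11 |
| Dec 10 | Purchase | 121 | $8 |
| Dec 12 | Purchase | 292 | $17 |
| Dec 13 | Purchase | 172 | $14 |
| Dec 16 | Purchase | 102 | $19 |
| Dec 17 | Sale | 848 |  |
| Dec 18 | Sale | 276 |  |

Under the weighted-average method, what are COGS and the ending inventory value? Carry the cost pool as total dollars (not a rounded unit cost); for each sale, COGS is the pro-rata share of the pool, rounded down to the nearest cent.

COGS = $13,074.74; ending inventory = $3,757.26

After Dec 1: 259 on hand, pool $1,813.00 (≈ $7.0000 each)
After Dec 3: 410 on hand, pool $2,870.00 (≈ $7.0000 each)
After Dec 4: 493 on hand, pool $3,617.00 (≈ $7.3367 each)
After Dec 7: 760 on hand, pool $6,554.00 (≈ $8.6237 each)
After Dec 10: 881 on hand, pool $7,522.00 (≈ $8.5380 each)
After Dec 12: 1173 on hand, pool $12,486.00 (≈ $10.6445 each)
After Dec 13: 1345 on hand, pool $14,894.00 (≈ $11.0736 each)
After Dec 16: 1447 on hand, pool $16,832.00 (≈ $11.6323 each)
Dec 17, sell 848: 848/1447 × $16,832.00 → $9,864.22
Dec 18, sell 276: 276/599 × $6,967.78 → $3,210.52
Total COGS = $9,864.22 + $3,210.52 = $13,074.74
Ending inventory (cost pool remaining) = $3,757.26
Check: goods available $16,832.00 = COGS $13,074.74 + ending $3,757.26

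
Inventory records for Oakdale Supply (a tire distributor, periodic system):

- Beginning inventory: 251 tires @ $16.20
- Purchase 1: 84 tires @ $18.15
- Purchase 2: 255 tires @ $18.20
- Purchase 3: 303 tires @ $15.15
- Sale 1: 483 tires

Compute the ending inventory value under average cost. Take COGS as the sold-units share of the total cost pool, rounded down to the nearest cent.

Ending inventory = $6,805.29

Sale 1, sell 483: 483/893 × $14,822.25 → $8,016.96
Ending inventory (cost pool remaining) = $6,805.29
Check: goods available $14,822.25 = COGS $8,016.96 + ending $6,805.29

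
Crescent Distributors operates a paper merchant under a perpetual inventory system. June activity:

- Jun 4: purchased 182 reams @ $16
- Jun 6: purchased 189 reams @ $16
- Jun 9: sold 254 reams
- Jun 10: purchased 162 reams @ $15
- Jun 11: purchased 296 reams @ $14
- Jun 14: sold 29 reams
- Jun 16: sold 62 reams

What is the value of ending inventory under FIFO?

Jun 9, 254 sold [FIFO — oldest first]: 182 @ $16 + 72 @ $16 = $4,064
Jun 14, 29 sold [FIFO — oldest first]: 29 @ $16 = $464
Jun 16, 62 sold [FIFO — oldest first]: 62 @ $16 = $992
Total COGS = $4,064 + $464 + $992 = $5,520
Ending inventory: 26 @ $16 + 162 @ $15 + 296 @ $14 = $6,990
Check: goods available $12,510 = COGS $5,520 + ending $6,990

Ending inventory = $6,990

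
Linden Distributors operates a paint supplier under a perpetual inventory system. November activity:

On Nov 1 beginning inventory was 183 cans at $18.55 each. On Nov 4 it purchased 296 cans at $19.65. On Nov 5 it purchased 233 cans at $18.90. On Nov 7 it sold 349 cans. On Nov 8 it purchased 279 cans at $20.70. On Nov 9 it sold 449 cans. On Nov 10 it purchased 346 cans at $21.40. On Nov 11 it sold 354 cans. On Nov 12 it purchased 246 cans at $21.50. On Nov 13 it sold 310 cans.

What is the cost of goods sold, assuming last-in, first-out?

Nov 7, 349 sold [LIFO — newest first]: 233 @ $18.90 + 116 @ $19.65 = $6,683.10
Nov 9, 449 sold [LIFO — newest first]: 279 @ $20.70 + 170 @ $19.65 = $9,115.80
Nov 11, 354 sold [LIFO — newest first]: 346 @ $21.40 + 8 @ $19.65 = $7,561.60
Nov 13, 310 sold [LIFO — newest first]: 246 @ $21.50 + 2 @ $19.65 + 62 @ $18.55 = $6,478.40
Total COGS = $6,683.10 + $9,115.80 + $7,561.60 + $6,478.40 = $29,838.90
Ending inventory: 121 @ $18.55 = $2,244.55

COGS = $29,838.90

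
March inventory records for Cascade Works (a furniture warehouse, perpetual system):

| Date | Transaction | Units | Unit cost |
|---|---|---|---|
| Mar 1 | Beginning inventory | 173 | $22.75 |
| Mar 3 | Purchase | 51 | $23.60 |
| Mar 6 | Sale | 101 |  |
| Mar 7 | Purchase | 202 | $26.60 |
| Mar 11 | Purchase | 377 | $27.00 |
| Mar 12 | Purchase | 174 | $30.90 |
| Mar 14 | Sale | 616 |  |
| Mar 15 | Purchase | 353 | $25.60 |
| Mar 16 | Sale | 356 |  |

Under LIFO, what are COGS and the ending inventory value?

Mar 6, 101 sold [LIFO — newest first]: 51 @ $23.60 + 50 @ $22.75 = $2,341.10
Mar 14, 616 sold [LIFO — newest first]: 174 @ $30.90 + 377 @ $27.00 + 65 @ $26.60 = $17,284.60
Mar 16, 356 sold [LIFO — newest first]: 353 @ $25.60 + 3 @ $26.60 = $9,116.60
Total COGS = $2,341.10 + $17,284.60 + $9,116.60 = $28,742.30
Ending inventory: 123 @ $22.75 + 134 @ $26.60 = $6,362.65
Check: goods available $35,104.95 = COGS $28,742.30 + ending $6,362.65

COGS = $28,742.30; ending inventory = $6,362.65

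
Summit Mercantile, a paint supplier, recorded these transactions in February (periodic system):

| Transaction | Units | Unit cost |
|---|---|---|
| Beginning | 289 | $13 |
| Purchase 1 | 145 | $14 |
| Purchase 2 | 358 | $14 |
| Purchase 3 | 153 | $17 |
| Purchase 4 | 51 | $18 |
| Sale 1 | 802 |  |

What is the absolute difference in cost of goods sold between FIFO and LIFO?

FIFO COGS: 289 @ $13 + 145 @ $14 + 358 @ $14 + 10 @ $17 = $10,969
LIFO COGS: 51 @ $18 + 153 @ $17 + 358 @ $14 + 145 @ $14 + 95 @ $13 = $11,796
Difference = |$10,969 − $11,796| = $827

$827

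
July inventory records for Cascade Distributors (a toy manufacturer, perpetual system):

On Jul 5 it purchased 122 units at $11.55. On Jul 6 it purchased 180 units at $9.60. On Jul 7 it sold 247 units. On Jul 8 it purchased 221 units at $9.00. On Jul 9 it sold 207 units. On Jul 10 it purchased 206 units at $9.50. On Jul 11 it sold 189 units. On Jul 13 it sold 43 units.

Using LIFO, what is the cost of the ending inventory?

Ending inventory = $496.65

Jul 7, 247 sold [LIFO — newest first]: 180 @ $9.60 + 67 @ $11.55 = $2,501.85
Jul 9, 207 sold [LIFO — newest first]: 207 @ $9.00 = $1,863.00
Jul 11, 189 sold [LIFO — newest first]: 189 @ $9.50 = $1,795.50
Jul 13, 43 sold [LIFO — newest first]: 17 @ $9.50 + 14 @ $9.00 + 12 @ $11.55 = $426.10
Total COGS = $2,501.85 + $1,863.00 + $1,795.50 + $426.10 = $6,586.45
Ending inventory: 43 @ $11.55 = $496.65
Check: goods available $7,083.10 = COGS $6,586.45 + ending $496.65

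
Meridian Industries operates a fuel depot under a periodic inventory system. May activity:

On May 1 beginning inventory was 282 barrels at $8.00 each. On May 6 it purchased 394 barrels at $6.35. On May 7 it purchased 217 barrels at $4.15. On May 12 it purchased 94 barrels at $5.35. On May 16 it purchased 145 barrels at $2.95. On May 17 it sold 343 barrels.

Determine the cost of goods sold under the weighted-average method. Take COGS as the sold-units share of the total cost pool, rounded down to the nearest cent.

COGS = $1,996.52

May 17, sell 343: 343/1132 × $6,589.10 → $1,996.52
Ending inventory (cost pool remaining) = $4,592.58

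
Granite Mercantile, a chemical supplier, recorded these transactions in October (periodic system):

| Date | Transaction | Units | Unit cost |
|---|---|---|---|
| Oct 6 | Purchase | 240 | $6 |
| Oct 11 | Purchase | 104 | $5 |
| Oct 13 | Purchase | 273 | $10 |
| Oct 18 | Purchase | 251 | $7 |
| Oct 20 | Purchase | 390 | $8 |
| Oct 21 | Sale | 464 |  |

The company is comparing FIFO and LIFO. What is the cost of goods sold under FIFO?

FIFO COGS: 240 @ $6 + 104 @ $5 + 120 @ $10 = $3,160
LIFO COGS: 390 @ $8 + 74 @ $7 = $3,638

COGS = $3,160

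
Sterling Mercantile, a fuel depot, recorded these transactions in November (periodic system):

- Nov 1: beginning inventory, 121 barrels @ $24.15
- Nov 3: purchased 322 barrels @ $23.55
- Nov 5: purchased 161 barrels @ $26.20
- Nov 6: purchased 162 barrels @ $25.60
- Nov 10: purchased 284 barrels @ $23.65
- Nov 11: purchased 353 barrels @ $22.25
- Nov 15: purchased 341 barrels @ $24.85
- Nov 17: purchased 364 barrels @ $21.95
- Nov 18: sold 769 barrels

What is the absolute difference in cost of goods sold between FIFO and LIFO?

FIFO COGS: 121 @ $24.15 + 322 @ $23.55 + 161 @ $26.20 + 162 @ $25.60 + 3 @ $23.65 = $18,941.60
LIFO COGS: 364 @ $21.95 + 341 @ $24.85 + 64 @ $22.25 = $17,887.65
Difference = |$18,941.60 − $17,887.65| = $1,053.95

$1,053.95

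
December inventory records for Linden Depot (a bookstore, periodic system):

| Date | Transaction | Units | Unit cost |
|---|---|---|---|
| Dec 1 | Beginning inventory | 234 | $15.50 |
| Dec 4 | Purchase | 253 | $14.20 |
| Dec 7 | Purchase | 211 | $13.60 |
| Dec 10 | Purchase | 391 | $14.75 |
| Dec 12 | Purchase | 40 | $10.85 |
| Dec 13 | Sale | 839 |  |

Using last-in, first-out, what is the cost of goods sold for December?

COGS = $11,868.25

Dec 13, 839 sold [LIFO — newest first]: 40 @ $10.85 + 391 @ $14.75 + 211 @ $13.60 + 197 @ $14.20 = $11,868.25
Ending inventory: 234 @ $15.50 + 56 @ $14.20 = $4,422.20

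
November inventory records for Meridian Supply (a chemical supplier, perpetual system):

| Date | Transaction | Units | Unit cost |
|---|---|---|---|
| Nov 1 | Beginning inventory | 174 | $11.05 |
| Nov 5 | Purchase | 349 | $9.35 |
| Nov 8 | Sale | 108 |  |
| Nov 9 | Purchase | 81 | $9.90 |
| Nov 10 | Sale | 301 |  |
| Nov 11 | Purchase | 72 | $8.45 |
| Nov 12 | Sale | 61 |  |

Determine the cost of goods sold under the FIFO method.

Nov 8, 108 sold [FIFO — oldest first]: 108 @ $11.05 = $1,193.40
Nov 10, 301 sold [FIFO — oldest first]: 66 @ $11.05 + 235 @ $9.35 = $2,926.55
Nov 12, 61 sold [FIFO — oldest first]: 61 @ $9.35 = $570.35
Total COGS = $1,193.40 + $2,926.55 + $570.35 = $4,690.30
Ending inventory: 53 @ $9.35 + 81 @ $9.90 + 72 @ $8.45 = $1,905.85
Check: goods available $6,596.15 = COGS $4,690.30 + ending $1,905.85

COGS = $4,690.30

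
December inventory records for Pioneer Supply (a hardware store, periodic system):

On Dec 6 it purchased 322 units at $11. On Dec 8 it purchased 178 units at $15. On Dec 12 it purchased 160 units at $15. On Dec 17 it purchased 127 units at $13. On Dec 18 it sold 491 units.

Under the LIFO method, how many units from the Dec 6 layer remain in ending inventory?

Dec 18, 491 sold [LIFO — newest first]: 127 @ $13 + 160 @ $15 + 178 @ $15 + 26 @ $11 = $7,007
Ending inventory: 296 @ $11 = $3,256
Check: goods available $10,263 = COGS $7,007 + ending $3,256

296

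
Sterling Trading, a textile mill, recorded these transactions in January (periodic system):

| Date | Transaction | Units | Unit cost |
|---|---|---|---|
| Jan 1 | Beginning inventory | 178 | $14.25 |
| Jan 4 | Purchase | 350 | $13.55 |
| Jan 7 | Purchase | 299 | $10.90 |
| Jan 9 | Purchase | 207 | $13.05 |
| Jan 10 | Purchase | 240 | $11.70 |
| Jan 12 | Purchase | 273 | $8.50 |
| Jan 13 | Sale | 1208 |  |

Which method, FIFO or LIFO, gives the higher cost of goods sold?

FIFO

FIFO COGS: 178 @ $14.25 + 350 @ $13.55 + 299 @ $10.90 + 207 @ $13.05 + 174 @ $11.70 = $15,275.25
LIFO COGS: 273 @ $8.50 + 240 @ $11.70 + 207 @ $13.05 + 299 @ $10.90 + 189 @ $13.55 = $13,649.90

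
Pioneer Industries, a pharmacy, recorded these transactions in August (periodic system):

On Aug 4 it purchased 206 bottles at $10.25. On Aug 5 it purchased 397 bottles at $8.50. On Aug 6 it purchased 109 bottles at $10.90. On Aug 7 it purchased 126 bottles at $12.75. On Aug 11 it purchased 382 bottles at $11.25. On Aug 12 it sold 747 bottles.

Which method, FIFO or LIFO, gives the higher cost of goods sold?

LIFO

FIFO COGS: 206 @ $10.25 + 397 @ $8.50 + 109 @ $10.90 + 35 @ $12.75 = $7,120.35
LIFO COGS: 382 @ $11.25 + 126 @ $12.75 + 109 @ $10.90 + 130 @ $8.50 = $8,197.10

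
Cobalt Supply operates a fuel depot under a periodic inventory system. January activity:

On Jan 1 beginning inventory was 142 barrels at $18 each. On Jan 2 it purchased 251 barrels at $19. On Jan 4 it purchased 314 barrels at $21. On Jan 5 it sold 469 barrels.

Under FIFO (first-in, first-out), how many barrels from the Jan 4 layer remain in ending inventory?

Jan 5, 469 sold [FIFO — oldest first]: 142 @ $18 + 251 @ $19 + 76 @ $21 = $8,921
Ending inventory: 238 @ $21 = $4,998
Check: goods available $13,919 = COGS $8,921 + ending $4,998

238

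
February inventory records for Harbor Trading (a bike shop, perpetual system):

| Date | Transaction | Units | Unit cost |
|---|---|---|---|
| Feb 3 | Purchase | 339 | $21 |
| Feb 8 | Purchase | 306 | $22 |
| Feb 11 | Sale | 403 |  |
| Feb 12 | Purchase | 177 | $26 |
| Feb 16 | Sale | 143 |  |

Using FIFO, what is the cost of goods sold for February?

COGS = $11,673

Feb 11, 403 sold [FIFO — oldest first]: 339 @ $21 + 64 @ $22 = $8,527
Feb 16, 143 sold [FIFO — oldest first]: 143 @ $22 = $3,146
Total COGS = $8,527 + $3,146 = $11,673
Ending inventory: 99 @ $22 + 177 @ $26 = $6,780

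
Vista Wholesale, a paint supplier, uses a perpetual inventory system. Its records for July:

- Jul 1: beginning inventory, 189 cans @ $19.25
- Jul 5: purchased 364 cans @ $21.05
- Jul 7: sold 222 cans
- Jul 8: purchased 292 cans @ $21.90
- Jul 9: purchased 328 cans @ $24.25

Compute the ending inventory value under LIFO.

Ending inventory = $20,976.15

Jul 7, 222 sold [LIFO — newest first]: 222 @ $21.05 = $4,673.10
Ending inventory: 189 @ $19.25 + 142 @ $21.05 + 292 @ $21.90 + 328 @ $24.25 = $20,976.15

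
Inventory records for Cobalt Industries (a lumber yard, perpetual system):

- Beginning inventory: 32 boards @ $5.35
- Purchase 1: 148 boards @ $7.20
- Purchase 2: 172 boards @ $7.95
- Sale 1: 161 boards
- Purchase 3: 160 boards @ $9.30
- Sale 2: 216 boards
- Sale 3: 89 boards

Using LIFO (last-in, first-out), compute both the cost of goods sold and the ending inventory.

COGS = $3,820.20; ending inventory = $272.00

Sale 1 (161) [LIFO — newest first]: 161 @ $7.95 = $1,279.95
Sale 2 (216) [LIFO — newest first]: 160 @ $9.30 + 11 @ $7.95 + 45 @ $7.20 = $1,899.45
Sale 3 (89) [LIFO — newest first]: 89 @ $7.20 = $640.80
Total COGS = $1,279.95 + $1,899.45 + $640.80 = $3,820.20
Ending inventory: 32 @ $5.35 + 14 @ $7.20 = $272.00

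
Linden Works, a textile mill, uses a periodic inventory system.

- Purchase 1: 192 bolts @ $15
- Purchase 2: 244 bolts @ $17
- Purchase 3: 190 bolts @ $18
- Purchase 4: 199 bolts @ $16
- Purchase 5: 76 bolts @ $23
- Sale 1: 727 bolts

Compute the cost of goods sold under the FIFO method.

COGS = $12,064

Sale 1 (727) [FIFO — oldest first]: 192 @ $15 + 244 @ $17 + 190 @ $18 + 101 @ $16 = $12,064
Ending inventory: 98 @ $16 + 76 @ $23 = $3,316
Check: goods available $15,380 = COGS $12,064 + ending $3,316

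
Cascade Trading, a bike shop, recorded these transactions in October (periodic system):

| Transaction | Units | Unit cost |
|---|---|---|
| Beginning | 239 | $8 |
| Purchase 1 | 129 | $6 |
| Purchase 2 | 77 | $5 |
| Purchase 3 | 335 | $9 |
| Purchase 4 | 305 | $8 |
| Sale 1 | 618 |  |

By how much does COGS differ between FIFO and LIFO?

$629

FIFO COGS: 239 @ $8 + 129 @ $6 + 77 @ $5 + 173 @ $9 = $4,628
LIFO COGS: 305 @ $8 + 313 @ $9 = $5,257
Difference = |$4,628 − $5,257| = $629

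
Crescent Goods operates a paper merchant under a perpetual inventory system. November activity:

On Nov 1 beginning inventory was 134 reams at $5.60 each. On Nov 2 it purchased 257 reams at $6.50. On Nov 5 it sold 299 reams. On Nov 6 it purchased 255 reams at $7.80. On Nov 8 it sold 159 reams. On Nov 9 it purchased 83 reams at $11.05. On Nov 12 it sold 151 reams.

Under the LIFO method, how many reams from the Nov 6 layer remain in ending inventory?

Nov 5, 299 sold [LIFO — newest first]: 257 @ $6.50 + 42 @ $5.60 = $1,905.70
Nov 8, 159 sold [LIFO — newest first]: 159 @ $7.80 = $1,240.20
Nov 12, 151 sold [LIFO — newest first]: 83 @ $11.05 + 68 @ $7.80 = $1,447.55
Total COGS = $1,905.70 + $1,240.20 + $1,447.55 = $4,593.45
Ending inventory: 92 @ $5.60 + 28 @ $7.80 = $733.60

28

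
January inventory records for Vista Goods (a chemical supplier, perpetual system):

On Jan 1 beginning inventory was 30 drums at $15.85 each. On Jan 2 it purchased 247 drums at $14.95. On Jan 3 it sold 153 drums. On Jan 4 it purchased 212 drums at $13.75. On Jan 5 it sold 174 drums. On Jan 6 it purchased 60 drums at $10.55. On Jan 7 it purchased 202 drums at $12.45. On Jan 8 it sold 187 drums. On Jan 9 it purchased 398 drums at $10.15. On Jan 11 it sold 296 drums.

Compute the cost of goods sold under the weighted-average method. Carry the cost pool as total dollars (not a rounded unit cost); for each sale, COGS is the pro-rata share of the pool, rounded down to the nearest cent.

After Jan 1: 30 on hand, pool $475.50 (≈ $15.8500 each)
After Jan 2: 277 on hand, pool $4,168.15 (≈ $15.0475 each)
Jan 3, sell 153: 153/277 × $4,168.15 → $2,302.26
After Jan 4: 336 on hand, pool $4,780.89 (≈ $14.2288 each)
Jan 5, sell 174: 174/336 × $4,780.89 → $2,475.81
After Jan 6: 222 on hand, pool $2,938.08 (≈ $13.2346 each)
After Jan 7: 424 on hand, pool $5,452.98 (≈ $12.8608 each)
Jan 8, sell 187: 187/424 × $5,452.98 → $2,404.96
After Jan 9: 635 on hand, pool $7,087.72 (≈ $11.1618 each)
Jan 11, sell 296: 296/635 × $7,087.72 → $3,303.88
Total COGS = $2,302.26 + $2,475.81 + $2,404.96 + $3,303.88 = $10,486.91
Ending inventory (cost pool remaining) = $3,783.84

COGS = $10,486.91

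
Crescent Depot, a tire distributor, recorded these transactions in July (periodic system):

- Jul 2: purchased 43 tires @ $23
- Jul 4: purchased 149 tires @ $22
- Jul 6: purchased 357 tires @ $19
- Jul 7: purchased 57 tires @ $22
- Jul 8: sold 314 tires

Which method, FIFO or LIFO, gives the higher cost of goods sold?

FIFO

FIFO COGS: 43 @ $23 + 149 @ $22 + 122 @ $19 = $6,585
LIFO COGS: 57 @ $22 + 257 @ $19 = $6,137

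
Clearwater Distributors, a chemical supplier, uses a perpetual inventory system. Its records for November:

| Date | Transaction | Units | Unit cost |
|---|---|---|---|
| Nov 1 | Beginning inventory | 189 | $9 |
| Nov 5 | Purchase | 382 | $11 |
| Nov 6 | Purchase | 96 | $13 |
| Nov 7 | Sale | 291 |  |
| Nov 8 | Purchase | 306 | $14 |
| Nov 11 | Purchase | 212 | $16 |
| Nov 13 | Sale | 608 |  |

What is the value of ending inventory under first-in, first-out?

Ending inventory = $4,428

Nov 7, 291 sold [FIFO — oldest first]: 189 @ $9 + 102 @ $11 = $2,823
Nov 13, 608 sold [FIFO — oldest first]: 280 @ $11 + 96 @ $13 + 232 @ $14 = $7,576
Total COGS = $2,823 + $7,576 = $10,399
Ending inventory: 74 @ $14 + 212 @ $16 = $4,428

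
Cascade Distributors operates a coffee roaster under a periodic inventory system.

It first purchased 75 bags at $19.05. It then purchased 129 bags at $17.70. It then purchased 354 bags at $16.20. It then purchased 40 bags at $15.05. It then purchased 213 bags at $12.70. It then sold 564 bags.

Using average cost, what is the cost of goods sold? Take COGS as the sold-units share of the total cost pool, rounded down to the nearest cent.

COGS = $8,869.57

Sale 1, sell 564: 564/811 × $12,753.95 → $8,869.57
Ending inventory (cost pool remaining) = $3,884.38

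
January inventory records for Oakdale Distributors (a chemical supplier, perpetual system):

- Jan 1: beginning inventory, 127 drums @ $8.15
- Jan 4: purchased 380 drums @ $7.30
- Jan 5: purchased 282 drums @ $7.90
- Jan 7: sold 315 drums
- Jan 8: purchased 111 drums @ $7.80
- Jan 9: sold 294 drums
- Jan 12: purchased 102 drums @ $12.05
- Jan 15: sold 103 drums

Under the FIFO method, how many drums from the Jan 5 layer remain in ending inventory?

77

Jan 7, 315 sold [FIFO — oldest first]: 127 @ $8.15 + 188 @ $7.30 = $2,407.45
Jan 9, 294 sold [FIFO — oldest first]: 192 @ $7.30 + 102 @ $7.90 = $2,207.40
Jan 15, 103 sold [FIFO — oldest first]: 103 @ $7.90 = $813.70
Total COGS = $2,407.45 + $2,207.40 + $813.70 = $5,428.55
Ending inventory: 77 @ $7.90 + 111 @ $7.80 + 102 @ $12.05 = $2,703.20
Check: goods available $8,131.75 = COGS $5,428.55 + ending $2,703.20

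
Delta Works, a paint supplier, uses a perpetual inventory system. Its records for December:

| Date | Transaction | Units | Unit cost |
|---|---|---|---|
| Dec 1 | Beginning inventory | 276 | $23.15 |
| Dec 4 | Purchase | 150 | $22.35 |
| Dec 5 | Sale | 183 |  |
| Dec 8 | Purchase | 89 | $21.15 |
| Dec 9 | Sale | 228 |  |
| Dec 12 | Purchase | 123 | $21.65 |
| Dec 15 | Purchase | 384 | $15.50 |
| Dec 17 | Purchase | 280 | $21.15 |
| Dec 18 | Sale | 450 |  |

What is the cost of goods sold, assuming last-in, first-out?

COGS = $17,773.65

Dec 5, 183 sold [LIFO — newest first]: 150 @ $22.35 + 33 @ $23.15 = $4,116.45
Dec 9, 228 sold [LIFO — newest first]: 89 @ $21.15 + 139 @ $23.15 = $5,100.20
Dec 18, 450 sold [LIFO — newest first]: 280 @ $21.15 + 170 @ $15.50 = $8,557.00
Total COGS = $4,116.45 + $5,100.20 + $8,557.00 = $17,773.65
Ending inventory: 104 @ $23.15 + 123 @ $21.65 + 214 @ $15.50 = $8,387.55
Check: goods available $26,161.20 = COGS $17,773.65 + ending $8,387.55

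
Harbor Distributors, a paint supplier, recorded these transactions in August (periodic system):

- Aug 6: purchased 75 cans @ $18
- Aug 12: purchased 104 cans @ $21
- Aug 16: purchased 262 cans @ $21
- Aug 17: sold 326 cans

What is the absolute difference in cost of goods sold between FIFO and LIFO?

$225

FIFO COGS: 75 @ $18 + 104 @ $21 + 147 @ $21 = $6,621
LIFO COGS: 262 @ $21 + 64 @ $21 = $6,846
Difference = |$6,621 − $6,846| = $225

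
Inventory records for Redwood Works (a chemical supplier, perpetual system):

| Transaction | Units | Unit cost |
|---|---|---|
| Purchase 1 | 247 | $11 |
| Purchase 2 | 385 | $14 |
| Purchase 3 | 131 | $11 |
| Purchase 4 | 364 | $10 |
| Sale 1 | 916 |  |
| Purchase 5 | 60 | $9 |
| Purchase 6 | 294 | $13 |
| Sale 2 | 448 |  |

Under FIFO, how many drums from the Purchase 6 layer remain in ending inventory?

117

Sale 1 (916) [FIFO — oldest first]: 247 @ $11 + 385 @ $14 + 131 @ $11 + 153 @ $10 = $11,078
Sale 2 (448) [FIFO — oldest first]: 211 @ $10 + 60 @ $9 + 177 @ $13 = $4,951
Total COGS = $11,078 + $4,951 = $16,029
Ending inventory: 117 @ $13 = $1,521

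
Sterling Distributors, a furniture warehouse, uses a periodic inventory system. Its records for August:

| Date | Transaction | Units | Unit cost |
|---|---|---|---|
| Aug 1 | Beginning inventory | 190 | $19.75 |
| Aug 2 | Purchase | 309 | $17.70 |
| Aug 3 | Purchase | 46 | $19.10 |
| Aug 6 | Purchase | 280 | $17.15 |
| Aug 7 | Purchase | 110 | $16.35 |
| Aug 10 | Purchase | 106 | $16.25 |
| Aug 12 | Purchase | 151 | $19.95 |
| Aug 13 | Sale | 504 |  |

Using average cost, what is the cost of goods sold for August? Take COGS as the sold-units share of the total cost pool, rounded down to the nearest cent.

COGS = $9,063.48

Aug 13, sell 504: 504/1192 × $21,435.85 → $9,063.48
Ending inventory (cost pool remaining) = $12,372.37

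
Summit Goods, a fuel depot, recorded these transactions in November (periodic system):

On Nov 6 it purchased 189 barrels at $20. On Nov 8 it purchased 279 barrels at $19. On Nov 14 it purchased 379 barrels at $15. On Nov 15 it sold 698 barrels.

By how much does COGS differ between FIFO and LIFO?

$745

FIFO COGS: 189 @ $20 + 279 @ $19 + 230 @ $15 = $12,531
LIFO COGS: 379 @ $15 + 279 @ $19 + 40 @ $20 = $11,786
Difference = |$12,531 − $11,786| = $745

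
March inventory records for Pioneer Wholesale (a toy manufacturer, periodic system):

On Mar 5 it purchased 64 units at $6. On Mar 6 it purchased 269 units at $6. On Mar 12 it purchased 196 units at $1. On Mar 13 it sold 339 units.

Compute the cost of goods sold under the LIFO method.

Mar 13, 339 sold [LIFO — newest first]: 196 @ $1 + 143 @ $6 = $1,054
Ending inventory: 64 @ $6 + 126 @ $6 = $1,140
Check: goods available $2,194 = COGS $1,054 + ending $1,140

COGS = $1,054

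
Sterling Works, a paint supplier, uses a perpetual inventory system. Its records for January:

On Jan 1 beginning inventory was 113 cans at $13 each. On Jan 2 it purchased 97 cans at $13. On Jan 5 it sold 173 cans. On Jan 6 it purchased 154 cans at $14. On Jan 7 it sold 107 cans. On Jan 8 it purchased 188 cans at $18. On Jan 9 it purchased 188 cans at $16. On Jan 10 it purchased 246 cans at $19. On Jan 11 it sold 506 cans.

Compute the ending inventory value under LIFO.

Jan 5, 173 sold [LIFO — newest first]: 97 @ $13 + 76 @ $13 = $2,249
Jan 7, 107 sold [LIFO — newest first]: 107 @ $14 = $1,498
Jan 11, 506 sold [LIFO — newest first]: 246 @ $19 + 188 @ $16 + 72 @ $18 = $8,978
Total COGS = $2,249 + $1,498 + $8,978 = $12,725
Ending inventory: 37 @ $13 + 47 @ $14 + 116 @ $18 = $3,227

Ending inventory = $3,227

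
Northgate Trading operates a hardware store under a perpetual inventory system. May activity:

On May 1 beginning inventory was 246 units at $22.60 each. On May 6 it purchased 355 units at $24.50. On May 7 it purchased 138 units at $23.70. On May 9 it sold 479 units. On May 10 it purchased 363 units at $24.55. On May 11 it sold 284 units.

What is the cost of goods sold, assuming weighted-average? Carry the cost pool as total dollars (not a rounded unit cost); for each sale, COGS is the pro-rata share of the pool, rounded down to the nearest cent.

After May 1: 246 on hand, pool $5,559.60 (≈ $22.6000 each)
After May 6: 601 on hand, pool $14,257.10 (≈ $23.7223 each)
After May 7: 739 on hand, pool $17,527.70 (≈ $23.7181 each)
May 9, sell 479: 479/739 × $17,527.70 → $11,360.98
After May 10: 623 on hand, pool $15,078.37 (≈ $24.2028 each)
May 11, sell 284: 284/623 × $15,078.37 → $6,873.60
Total COGS = $11,360.98 + $6,873.60 = $18,234.58
Ending inventory (cost pool remaining) = $8,204.77
Check: goods available $26,439.35 = COGS $18,234.58 + ending $8,204.77

COGS = $18,234.58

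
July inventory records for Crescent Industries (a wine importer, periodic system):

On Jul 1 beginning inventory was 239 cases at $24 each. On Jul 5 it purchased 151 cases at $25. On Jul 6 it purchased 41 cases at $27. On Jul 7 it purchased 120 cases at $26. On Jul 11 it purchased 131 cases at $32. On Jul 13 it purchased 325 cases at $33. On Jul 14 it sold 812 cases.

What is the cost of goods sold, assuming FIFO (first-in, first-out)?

Jul 14, 812 sold [FIFO — oldest first]: 239 @ $24 + 151 @ $25 + 41 @ $27 + 120 @ $26 + 131 @ $32 + 130 @ $33 = $22,220
Ending inventory: 195 @ $33 = $6,435

COGS = $22,220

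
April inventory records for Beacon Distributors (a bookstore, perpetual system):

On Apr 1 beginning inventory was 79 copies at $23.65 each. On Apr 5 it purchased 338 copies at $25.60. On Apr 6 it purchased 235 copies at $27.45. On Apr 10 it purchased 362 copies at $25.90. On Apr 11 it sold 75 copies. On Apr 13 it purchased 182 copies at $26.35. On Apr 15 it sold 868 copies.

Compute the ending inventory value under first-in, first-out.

Apr 11, 75 sold [FIFO — oldest first]: 75 @ $23.65 = $1,773.75
Apr 15, 868 sold [FIFO — oldest first]: 4 @ $23.65 + 338 @ $25.60 + 235 @ $27.45 + 291 @ $25.90 = $22,735.05
Total COGS = $1,773.75 + $22,735.05 = $24,508.80
Ending inventory: 71 @ $25.90 + 182 @ $26.35 = $6,634.60

Ending inventory = $6,634.60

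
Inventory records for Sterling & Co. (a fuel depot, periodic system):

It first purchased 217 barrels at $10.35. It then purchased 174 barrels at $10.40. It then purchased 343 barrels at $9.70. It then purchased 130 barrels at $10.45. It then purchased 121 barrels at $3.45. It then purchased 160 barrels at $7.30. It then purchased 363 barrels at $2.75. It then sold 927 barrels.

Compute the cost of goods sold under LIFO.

COGS = $5,426.30

Sale 1 (927) [LIFO — newest first]: 363 @ $2.75 + 160 @ $7.30 + 121 @ $3.45 + 130 @ $10.45 + 153 @ $9.70 = $5,426.30
Ending inventory: 217 @ $10.35 + 174 @ $10.40 + 190 @ $9.70 = $5,898.55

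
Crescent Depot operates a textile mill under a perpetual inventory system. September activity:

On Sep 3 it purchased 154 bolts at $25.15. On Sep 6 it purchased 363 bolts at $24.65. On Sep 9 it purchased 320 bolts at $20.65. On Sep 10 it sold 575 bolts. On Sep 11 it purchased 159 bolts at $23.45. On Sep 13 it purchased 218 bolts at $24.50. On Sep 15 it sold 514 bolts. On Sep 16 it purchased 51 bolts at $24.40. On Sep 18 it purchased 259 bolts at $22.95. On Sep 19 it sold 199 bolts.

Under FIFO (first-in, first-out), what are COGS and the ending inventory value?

Sep 10, 575 sold [FIFO — oldest first]: 154 @ $25.15 + 363 @ $24.65 + 58 @ $20.65 = $14,018.75
Sep 15, 514 sold [FIFO — oldest first]: 262 @ $20.65 + 159 @ $23.45 + 93 @ $24.50 = $11,417.35
Sep 19, 199 sold [FIFO — oldest first]: 125 @ $24.50 + 51 @ $24.40 + 23 @ $22.95 = $4,834.75
Total COGS = $14,018.75 + $11,417.35 + $4,834.75 = $30,270.85
Ending inventory: 236 @ $22.95 = $5,416.20
Check: goods available $35,687.05 = COGS $30,270.85 + ending $5,416.20

COGS = $30,270.85; ending inventory = $5,416.20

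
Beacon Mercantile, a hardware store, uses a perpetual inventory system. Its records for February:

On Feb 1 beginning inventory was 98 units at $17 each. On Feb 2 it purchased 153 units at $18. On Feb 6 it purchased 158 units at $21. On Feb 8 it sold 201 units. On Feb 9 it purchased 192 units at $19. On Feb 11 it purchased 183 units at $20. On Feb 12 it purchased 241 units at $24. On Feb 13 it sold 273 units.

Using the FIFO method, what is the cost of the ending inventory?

Ending inventory = $11,857

Feb 8, 201 sold [FIFO — oldest first]: 98 @ $17 + 103 @ $18 = $3,520
Feb 13, 273 sold [FIFO — oldest first]: 50 @ $18 + 158 @ $21 + 65 @ $19 = $5,453
Total COGS = $3,520 + $5,453 = $8,973
Ending inventory: 127 @ $19 + 183 @ $20 + 241 @ $24 = $11,857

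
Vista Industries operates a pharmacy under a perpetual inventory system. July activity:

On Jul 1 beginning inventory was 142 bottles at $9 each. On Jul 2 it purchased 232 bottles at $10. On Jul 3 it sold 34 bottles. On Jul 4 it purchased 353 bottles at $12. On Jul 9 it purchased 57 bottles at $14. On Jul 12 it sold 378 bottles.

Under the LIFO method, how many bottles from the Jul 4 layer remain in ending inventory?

32

Jul 3, 34 sold [LIFO — newest first]: 34 @ $10 = $340
Jul 12, 378 sold [LIFO — newest first]: 57 @ $14 + 321 @ $12 = $4,650
Total COGS = $340 + $4,650 = $4,990
Ending inventory: 142 @ $9 + 198 @ $10 + 32 @ $12 = $3,642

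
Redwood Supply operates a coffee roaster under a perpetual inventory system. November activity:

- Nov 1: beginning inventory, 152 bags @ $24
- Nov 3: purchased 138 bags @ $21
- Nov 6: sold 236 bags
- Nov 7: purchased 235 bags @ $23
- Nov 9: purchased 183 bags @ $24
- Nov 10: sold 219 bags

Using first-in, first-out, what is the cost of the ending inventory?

Ending inventory = $6,002

Nov 6, 236 sold [FIFO — oldest first]: 152 @ $24 + 84 @ $21 = $5,412
Nov 10, 219 sold [FIFO — oldest first]: 54 @ $21 + 165 @ $23 = $4,929
Total COGS = $5,412 + $4,929 = $10,341
Ending inventory: 70 @ $23 + 183 @ $24 = $6,002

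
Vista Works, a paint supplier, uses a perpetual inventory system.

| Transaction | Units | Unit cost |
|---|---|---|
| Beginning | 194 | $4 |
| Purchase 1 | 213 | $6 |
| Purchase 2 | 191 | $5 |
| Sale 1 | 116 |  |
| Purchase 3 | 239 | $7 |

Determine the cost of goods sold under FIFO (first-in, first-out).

Sale 1 (116) [FIFO — oldest first]: 116 @ $4 = $464
Ending inventory: 78 @ $4 + 213 @ $6 + 191 @ $5 + 239 @ $7 = $4,218
Check: goods available $4,682 = COGS $464 + ending $4,218

COGS = $464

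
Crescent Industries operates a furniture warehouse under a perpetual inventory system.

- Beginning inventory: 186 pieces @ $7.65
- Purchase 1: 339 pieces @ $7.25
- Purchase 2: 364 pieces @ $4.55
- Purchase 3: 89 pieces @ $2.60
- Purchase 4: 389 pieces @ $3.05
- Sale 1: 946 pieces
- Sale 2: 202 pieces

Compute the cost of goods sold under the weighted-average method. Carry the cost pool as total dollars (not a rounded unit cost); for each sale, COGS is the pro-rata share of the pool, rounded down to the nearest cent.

COGS = $5,840.52

After Beginning: 186 on hand, pool $1,422.90 (≈ $7.6500 each)
After Purchase 1: 525 on hand, pool $3,880.65 (≈ $7.3917 each)
After Purchase 2: 889 on hand, pool $5,536.85 (≈ $6.2282 each)
After Purchase 3: 978 on hand, pool $5,768.25 (≈ $5.8980 each)
After Purchase 4: 1367 on hand, pool $6,954.70 (≈ $5.0876 each)
Sale 1, sell 946: 946/1367 × $6,954.70 → $4,812.83
Sale 2, sell 202: 202/421 × $2,141.87 → $1,027.69
Total COGS = $4,812.83 + $1,027.69 = $5,840.52
Ending inventory (cost pool remaining) = $1,114.18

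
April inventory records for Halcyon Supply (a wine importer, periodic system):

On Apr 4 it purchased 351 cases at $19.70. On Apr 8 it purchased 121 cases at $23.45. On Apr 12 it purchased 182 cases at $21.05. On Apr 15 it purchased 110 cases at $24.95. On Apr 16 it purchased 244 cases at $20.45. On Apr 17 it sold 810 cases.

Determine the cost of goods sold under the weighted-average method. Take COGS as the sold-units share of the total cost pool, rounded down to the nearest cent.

Apr 17, sell 810: 810/1008 × $21,317.55 → $17,130.17
Ending inventory (cost pool remaining) = $4,187.38
Check: goods available $21,317.55 = COGS $17,130.17 + ending $4,187.38

COGS = $17,130.17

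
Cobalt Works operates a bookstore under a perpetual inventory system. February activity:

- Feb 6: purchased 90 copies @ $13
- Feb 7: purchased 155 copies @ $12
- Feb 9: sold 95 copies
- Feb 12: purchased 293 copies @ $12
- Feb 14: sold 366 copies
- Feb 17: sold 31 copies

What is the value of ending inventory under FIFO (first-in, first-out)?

Feb 9, 95 sold [FIFO — oldest first]: 90 @ $13 + 5 @ $12 = $1,230
Feb 14, 366 sold [FIFO — oldest first]: 150 @ $12 + 216 @ $12 = $4,392
Feb 17, 31 sold [FIFO — oldest first]: 31 @ $12 = $372
Total COGS = $1,230 + $4,392 + $372 = $5,994
Ending inventory: 46 @ $12 = $552
Check: goods available $6,546 = COGS $5,994 + ending $552

Ending inventory = $552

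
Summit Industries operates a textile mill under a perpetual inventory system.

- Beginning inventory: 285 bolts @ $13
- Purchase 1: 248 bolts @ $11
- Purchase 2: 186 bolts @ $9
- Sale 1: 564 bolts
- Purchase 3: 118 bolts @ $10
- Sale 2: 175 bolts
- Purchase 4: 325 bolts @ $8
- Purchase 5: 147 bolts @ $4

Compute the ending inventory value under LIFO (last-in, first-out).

Sale 1 (564) [LIFO — newest first]: 186 @ $9 + 248 @ $11 + 130 @ $13 = $6,092
Sale 2 (175) [LIFO — newest first]: 118 @ $10 + 57 @ $13 = $1,921
Total COGS = $6,092 + $1,921 = $8,013
Ending inventory: 98 @ $13 + 325 @ $8 + 147 @ $4 = $4,462

Ending inventory = $4,462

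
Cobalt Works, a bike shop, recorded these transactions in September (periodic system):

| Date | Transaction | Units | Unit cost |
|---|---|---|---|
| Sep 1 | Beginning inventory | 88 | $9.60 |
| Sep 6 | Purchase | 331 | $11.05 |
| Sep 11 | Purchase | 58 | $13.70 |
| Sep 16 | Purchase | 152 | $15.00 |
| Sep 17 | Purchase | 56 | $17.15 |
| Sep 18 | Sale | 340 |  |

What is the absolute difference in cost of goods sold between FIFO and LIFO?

FIFO COGS: 88 @ $9.60 + 252 @ $11.05 = $3,629.40
LIFO COGS: 56 @ $17.15 + 152 @ $15.00 + 58 @ $13.70 + 74 @ $11.05 = $4,852.70
Difference = |$3,629.40 − $4,852.70| = $1,223.30

$1,223.30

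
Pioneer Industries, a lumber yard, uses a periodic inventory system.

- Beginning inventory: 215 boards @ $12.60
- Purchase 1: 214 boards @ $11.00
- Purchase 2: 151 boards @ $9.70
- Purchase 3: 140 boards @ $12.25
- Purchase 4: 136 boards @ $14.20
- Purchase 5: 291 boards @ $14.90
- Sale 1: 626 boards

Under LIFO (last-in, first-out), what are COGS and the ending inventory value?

Sale 1 (626) [LIFO — newest first]: 291 @ $14.90 + 136 @ $14.20 + 140 @ $12.25 + 59 @ $9.70 = $8,554.40
Ending inventory: 215 @ $12.60 + 214 @ $11.00 + 92 @ $9.70 = $5,955.40

COGS = $8,554.40; ending inventory = $5,955.40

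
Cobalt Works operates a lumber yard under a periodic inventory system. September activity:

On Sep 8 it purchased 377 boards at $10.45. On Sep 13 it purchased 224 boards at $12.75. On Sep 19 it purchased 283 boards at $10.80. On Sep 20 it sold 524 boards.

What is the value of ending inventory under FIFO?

Sep 20, 524 sold [FIFO — oldest first]: 377 @ $10.45 + 147 @ $12.75 = $5,813.90
Ending inventory: 77 @ $12.75 + 283 @ $10.80 = $4,038.15
Check: goods available $9,852.05 = COGS $5,813.90 + ending $4,038.15

Ending inventory = $4,038.15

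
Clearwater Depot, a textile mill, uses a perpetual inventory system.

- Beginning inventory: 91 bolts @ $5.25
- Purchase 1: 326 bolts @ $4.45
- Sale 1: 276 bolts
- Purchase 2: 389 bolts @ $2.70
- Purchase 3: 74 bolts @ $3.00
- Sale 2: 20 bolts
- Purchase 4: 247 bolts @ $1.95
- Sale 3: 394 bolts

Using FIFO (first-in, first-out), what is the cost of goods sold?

COGS = $2,665.55

Sale 1 (276) [FIFO — oldest first]: 91 @ $5.25 + 185 @ $4.45 = $1,301.00
Sale 2 (20) [FIFO — oldest first]: 20 @ $4.45 = $89.00
Sale 3 (394) [FIFO — oldest first]: 121 @ $4.45 + 273 @ $2.70 = $1,275.55
Total COGS = $1,301.00 + $89.00 + $1,275.55 = $2,665.55
Ending inventory: 116 @ $2.70 + 74 @ $3.00 + 247 @ $1.95 = $1,016.85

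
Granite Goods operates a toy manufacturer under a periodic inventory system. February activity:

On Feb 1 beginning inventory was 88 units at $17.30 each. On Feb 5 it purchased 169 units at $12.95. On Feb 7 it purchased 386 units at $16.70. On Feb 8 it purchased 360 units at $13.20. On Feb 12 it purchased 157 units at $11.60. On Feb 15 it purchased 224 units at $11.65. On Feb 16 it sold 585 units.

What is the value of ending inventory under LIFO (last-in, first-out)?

Ending inventory = $12,216.35

Feb 16, 585 sold [LIFO — newest first]: 224 @ $11.65 + 157 @ $11.60 + 204 @ $13.20 = $7,123.60
Ending inventory: 88 @ $17.30 + 169 @ $12.95 + 386 @ $16.70 + 156 @ $13.20 = $12,216.35
Check: goods available $19,339.95 = COGS $7,123.60 + ending $12,216.35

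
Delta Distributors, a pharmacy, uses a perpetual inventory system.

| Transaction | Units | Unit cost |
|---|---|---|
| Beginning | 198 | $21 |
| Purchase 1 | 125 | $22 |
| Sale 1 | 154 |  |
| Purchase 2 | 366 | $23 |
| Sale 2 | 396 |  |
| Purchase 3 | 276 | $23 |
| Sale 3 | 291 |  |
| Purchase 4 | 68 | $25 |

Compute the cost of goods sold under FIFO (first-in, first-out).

Sale 1 (154) [FIFO — oldest first]: 154 @ $21 = $3,234
Sale 2 (396) [FIFO — oldest first]: 44 @ $21 + 125 @ $22 + 227 @ $23 = $8,895
Sale 3 (291) [FIFO — oldest first]: 139 @ $23 + 152 @ $23 = $6,693
Total COGS = $3,234 + $8,895 + $6,693 = $18,822
Ending inventory: 124 @ $23 + 68 @ $25 = $4,552

COGS = $18,822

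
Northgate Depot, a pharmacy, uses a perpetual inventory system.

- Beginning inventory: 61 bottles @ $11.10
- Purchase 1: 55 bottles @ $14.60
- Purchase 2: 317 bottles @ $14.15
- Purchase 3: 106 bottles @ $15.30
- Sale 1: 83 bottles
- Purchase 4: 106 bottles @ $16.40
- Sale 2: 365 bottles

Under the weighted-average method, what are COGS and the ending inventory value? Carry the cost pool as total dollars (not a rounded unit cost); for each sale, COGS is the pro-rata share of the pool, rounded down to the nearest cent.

After Beginning: 61 on hand, pool $677.10 (≈ $11.1000 each)
After Purchase 1: 116 on hand, pool $1,480.10 (≈ $12.7595 each)
After Purchase 2: 433 on hand, pool $5,965.65 (≈ $13.7775 each)
After Purchase 3: 539 on hand, pool $7,587.45 (≈ $14.0769 each)
Sale 1, sell 83: 83/539 × $7,587.45 → $1,168.38
After Purchase 4: 562 on hand, pool $8,157.47 (≈ $14.5151 each)
Sale 2, sell 365: 365/562 × $8,157.47 → $5,298.00
Total COGS = $1,168.38 + $5,298.00 = $6,466.38
Ending inventory (cost pool remaining) = $2,859.47

COGS = $6,466.38; ending inventory = $2,859.47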